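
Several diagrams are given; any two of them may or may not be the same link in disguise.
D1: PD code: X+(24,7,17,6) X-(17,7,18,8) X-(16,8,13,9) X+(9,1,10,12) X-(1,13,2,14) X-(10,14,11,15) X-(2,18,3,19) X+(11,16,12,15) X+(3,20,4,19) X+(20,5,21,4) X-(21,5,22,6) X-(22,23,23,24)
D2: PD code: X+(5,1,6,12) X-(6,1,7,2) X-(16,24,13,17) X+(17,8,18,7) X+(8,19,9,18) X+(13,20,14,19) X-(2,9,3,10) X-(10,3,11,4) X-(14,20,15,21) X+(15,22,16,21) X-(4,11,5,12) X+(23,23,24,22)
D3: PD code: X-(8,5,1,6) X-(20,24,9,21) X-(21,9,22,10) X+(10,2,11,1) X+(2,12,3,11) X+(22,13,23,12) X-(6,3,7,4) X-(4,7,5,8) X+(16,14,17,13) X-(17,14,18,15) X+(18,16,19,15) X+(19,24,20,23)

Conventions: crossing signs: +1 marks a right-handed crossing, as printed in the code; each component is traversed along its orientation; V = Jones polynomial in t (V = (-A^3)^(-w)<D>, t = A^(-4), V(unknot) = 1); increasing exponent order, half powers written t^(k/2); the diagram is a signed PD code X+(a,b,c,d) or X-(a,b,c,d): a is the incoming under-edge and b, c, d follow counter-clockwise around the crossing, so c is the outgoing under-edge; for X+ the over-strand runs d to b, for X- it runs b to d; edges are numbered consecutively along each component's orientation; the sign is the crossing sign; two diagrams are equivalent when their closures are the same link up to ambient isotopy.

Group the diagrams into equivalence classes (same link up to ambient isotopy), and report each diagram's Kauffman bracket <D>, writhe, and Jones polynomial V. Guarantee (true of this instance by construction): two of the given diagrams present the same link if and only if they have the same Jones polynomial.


classes: {D1} | {D2, D3}
V(D1) = t^-3 + t^-2 + t^-1 + 1  [12 crossings, <D> = A^-6 + A^-2 + A^2 + A^6, w = -2]
V(D2) = -t^-4 + t^-1 + 2 + t + t^2  (w 0, c 12, <D> = A^-8 + A^-4 + 2 + A^4 - A^16)
D3 (bracket A^-8 + A^-4 + 2 + A^4 - A^16; 12 crossings at w = 0): V = -t^-4 + t^-1 + 2 + t + t^2
note: 2 values of V(t) split the 3 diagrams


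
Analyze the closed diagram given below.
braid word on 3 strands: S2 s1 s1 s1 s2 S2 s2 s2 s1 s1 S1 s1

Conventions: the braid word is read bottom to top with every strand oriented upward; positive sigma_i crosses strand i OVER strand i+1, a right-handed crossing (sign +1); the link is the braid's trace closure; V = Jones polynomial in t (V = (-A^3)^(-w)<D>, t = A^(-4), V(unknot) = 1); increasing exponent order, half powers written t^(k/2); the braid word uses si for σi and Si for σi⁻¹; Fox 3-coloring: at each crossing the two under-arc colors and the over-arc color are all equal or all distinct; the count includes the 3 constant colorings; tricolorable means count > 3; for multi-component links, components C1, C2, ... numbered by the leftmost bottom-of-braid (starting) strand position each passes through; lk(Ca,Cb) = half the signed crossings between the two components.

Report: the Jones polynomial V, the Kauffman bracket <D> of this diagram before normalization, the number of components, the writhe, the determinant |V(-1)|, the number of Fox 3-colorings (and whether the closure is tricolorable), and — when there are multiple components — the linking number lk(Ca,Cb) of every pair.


V(t) = t^2 - t^3 + 3t^4 - 3t^5 + 3t^6 - 3t^7 + 2t^8 - t^9
bracket: -A^-18 + 2A^-14 - 3A^-10 + 3A^-6 - 3A^-2 + 3A^2 - A^6 + A^10, w = +6
1 component, writhe +6, over 12 crossings
det 17, colorings 3 of 3^12 — not tricolorable
observation: w = +6 shifts under R1 moves; the (-A^3)^(-6) factor cancels that in V


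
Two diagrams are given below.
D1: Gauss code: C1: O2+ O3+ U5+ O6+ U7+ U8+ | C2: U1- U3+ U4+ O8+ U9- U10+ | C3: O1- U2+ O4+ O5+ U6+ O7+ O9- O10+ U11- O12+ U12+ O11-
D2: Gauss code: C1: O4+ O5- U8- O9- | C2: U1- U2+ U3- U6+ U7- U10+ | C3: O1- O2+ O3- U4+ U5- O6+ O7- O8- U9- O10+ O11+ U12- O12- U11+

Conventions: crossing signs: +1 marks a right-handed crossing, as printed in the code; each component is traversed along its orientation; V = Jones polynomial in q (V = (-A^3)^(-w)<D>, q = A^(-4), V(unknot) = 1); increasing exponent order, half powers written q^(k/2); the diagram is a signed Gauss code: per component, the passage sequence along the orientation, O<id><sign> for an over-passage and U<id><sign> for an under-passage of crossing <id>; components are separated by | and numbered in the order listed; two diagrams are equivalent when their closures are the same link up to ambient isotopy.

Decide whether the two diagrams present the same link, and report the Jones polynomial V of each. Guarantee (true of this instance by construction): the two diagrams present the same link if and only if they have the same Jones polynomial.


equivalent: no
D1 (bracket A^-14 - A^-10 + 2A^-6 - A^-2 + 2A^2 + A^10; 12 crossings at w = +6): V = q^2 + 2q^4 - q^5 + 2q^6 - q^7 + q^8
D2 (bracket A^-6 + A^-2 + A^2 + A^6; 12 crossings at w = -2): V = q^-3 + q^-2 + q^-1 + 1
key observation: 2 classes among 2 diagrams; unequal V(q) rules out equality


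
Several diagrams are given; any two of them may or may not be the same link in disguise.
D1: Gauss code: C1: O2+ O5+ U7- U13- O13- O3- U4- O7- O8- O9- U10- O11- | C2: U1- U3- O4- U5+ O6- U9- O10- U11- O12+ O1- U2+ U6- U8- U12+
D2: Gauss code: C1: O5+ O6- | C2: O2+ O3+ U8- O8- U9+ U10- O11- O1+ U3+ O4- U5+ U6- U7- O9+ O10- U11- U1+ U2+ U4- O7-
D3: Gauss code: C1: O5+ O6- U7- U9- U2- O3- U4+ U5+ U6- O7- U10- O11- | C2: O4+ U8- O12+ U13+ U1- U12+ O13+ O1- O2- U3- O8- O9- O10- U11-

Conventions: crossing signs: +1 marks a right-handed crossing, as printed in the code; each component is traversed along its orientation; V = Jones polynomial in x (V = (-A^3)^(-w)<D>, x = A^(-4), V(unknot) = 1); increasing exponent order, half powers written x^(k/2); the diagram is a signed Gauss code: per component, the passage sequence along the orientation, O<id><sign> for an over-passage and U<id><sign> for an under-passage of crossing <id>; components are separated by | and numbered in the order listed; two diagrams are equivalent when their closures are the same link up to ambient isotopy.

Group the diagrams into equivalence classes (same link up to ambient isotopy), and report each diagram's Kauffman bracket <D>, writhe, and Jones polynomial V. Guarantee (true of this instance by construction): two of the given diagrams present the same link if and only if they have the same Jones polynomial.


grouping into links: {D1, D3} | {D2}
V(D1) = -x^(-15/2) + 2x^(-13/2) - 2x^(-11/2) + 2x^(-9/2) - 3x^(-7/2) + x^(-5/2) - x^(-3/2)  (w -7, c 13, <D> = A^-15 - A^-11 + 3A^-7 - 2A^-3 + 2A - 2A^5 + A^9)
D2 (bracket A^-5 + A^-1; 11 crossings at w = -1): V = -x^(-1/2) - x^(1/2)
V(D3) = -x^(-15/2) + 2x^(-13/2) - 2x^(-11/2) + 2x^(-9/2) - 3x^(-7/2) + x^(-5/2) - x^(-3/2)  (w -5, c 13, <D> = A^-9 - A^-5 + 3A^-1 - 2A^3 + 2A^7 - 2A^11 + A^15)
key observation: V(x) takes 2 values over 3 diagrams, fixing the grouping


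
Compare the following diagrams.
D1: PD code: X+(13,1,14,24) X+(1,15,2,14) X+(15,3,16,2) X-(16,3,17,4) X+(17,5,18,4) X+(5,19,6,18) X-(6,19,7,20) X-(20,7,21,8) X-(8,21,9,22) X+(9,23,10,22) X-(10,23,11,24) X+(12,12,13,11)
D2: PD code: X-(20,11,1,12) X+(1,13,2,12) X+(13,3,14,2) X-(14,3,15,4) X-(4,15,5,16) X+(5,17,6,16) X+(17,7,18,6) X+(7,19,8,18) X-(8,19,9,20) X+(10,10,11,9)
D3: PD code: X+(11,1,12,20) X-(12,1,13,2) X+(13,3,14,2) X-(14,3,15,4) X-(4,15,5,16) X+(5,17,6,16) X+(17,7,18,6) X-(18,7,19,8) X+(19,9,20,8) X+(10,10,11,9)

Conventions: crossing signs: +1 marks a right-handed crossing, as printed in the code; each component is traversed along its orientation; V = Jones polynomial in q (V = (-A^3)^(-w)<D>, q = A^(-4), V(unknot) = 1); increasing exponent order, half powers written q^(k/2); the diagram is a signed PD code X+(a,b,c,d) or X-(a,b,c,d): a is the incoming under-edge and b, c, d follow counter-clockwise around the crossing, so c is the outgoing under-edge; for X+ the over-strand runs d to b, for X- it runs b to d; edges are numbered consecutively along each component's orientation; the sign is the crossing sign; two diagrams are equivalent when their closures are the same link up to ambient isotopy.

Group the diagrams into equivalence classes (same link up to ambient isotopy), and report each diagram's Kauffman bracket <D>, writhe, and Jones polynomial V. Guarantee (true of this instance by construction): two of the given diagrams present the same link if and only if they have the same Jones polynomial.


classes: {D1, D2, D3}
V(D1) = 1  [12 crossings, <D> = A^6, w = +2]
V(D2) = 1  (w +2, c 10, <D> = A^6)
V(D3) = 1  [10 crossings, <D> = A^6, w = +2]
note: one V(q) for all 3 diagrams — one class (guaranteed)


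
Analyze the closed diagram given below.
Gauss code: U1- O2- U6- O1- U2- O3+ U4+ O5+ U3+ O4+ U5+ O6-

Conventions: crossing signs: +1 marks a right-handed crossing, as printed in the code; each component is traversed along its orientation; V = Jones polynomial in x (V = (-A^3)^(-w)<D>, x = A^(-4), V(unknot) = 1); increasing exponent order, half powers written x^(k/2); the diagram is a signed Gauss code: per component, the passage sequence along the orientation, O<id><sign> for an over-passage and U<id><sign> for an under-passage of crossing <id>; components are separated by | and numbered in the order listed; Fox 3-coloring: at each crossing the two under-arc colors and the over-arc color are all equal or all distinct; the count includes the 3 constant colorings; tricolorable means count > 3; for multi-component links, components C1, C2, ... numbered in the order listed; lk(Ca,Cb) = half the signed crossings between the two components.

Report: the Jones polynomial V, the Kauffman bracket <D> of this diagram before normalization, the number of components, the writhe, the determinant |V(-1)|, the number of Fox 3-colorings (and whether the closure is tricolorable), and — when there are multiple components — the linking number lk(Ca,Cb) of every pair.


Jones polynomial: V(x) = -x^-3 + x^-2 - x^-1 + 3 - x + x^2 - x^3
<D> = -A^-12 + A^-8 - A^-4 + 3 - A^4 + A^8 - A^12; writhe 0
components 1, writhe 0 (6 crossings)
3-colorings: 27 of 3^6, det 9 — tricolorable
note: V spans 6 powers of x: at least 6 crossings in any diagram


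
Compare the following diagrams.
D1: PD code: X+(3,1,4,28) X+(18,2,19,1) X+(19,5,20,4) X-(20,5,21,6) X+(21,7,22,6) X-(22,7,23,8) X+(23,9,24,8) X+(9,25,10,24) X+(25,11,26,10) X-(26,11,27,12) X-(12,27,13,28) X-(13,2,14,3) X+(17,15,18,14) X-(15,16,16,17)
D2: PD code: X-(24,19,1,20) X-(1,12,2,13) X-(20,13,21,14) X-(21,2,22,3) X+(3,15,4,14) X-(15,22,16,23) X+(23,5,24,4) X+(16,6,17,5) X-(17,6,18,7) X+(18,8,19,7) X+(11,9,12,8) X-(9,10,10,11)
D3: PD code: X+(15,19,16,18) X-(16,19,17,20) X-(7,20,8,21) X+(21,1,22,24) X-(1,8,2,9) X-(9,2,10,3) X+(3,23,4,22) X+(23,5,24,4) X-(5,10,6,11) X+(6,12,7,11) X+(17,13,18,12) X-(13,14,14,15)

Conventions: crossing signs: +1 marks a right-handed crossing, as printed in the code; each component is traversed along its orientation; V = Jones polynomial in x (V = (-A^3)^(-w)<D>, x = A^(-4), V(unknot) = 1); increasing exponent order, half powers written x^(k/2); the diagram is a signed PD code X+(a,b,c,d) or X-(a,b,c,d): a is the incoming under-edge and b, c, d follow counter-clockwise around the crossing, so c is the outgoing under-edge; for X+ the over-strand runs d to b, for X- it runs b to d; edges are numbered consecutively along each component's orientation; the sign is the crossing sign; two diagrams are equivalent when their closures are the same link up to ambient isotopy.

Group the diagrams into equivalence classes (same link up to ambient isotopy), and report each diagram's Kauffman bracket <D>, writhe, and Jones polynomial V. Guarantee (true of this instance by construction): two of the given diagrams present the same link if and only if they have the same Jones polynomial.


equivalence classes: {D1} | {D2} | {D3}
D1 (bracket A^6; 14 crossings at w = +2): V = 1
V(D2) = -x^-4 + x^-3 + x^-1  [12 crossings, <D> = A^-2 + A^6 - A^10, w = -2]
V(D3) = -x^-3 + 2x^-2 - 2x^-1 + 3 - 2x + 2x^2 - x^3  [12 crossings, <D> = -A^-12 + 2A^-8 - 2A^-4 + 3 - 2A^4 + 2A^8 - A^12, w = 0]
key observation: 3 classes among 3 diagrams; unequal V(x) rules out equality


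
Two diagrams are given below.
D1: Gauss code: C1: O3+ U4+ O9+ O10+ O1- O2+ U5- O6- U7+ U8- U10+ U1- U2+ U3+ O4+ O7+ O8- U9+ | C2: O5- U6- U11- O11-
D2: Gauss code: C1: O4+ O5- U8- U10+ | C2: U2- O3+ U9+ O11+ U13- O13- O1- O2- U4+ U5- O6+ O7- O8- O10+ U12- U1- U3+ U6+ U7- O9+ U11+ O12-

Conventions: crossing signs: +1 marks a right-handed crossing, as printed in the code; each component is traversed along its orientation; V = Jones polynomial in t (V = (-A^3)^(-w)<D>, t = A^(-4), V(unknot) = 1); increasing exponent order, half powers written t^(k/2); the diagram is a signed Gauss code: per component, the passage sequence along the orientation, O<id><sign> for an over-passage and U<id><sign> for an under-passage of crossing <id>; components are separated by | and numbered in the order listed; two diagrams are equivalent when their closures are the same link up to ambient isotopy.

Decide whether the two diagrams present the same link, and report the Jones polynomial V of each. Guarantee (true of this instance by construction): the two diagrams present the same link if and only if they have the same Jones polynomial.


equivalent: no
D1 (bracket -A^-11 + A^-7 - A^-3 + 2A + A^9; 11 crossings at w = +1): V = -t^(-3/2) - 2t^(1/2) + t^(3/2) - t^(5/2) + t^(7/2)
V(D2) = -t^(-1/2) - t^(1/2)  (w -1, c 13, <D> = A^-5 + A^-1)
key observation: 2 classes among 2 diagrams; unequal V(t) rules out equality


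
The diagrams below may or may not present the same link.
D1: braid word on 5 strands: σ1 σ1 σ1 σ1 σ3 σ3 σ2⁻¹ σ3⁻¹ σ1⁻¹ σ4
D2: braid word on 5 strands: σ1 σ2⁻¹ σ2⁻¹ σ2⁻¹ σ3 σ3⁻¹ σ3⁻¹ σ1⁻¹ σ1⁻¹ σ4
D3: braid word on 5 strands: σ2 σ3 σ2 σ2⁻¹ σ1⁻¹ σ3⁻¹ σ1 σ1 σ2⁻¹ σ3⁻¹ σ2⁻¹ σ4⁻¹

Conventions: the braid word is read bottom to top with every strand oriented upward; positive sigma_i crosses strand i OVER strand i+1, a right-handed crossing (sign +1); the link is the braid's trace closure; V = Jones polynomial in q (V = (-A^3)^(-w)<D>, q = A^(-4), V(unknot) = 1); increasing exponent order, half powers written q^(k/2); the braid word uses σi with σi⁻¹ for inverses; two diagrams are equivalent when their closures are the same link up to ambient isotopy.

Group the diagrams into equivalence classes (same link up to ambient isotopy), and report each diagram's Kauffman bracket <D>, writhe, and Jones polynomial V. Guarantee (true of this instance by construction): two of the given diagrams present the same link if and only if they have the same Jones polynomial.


equivalence classes: {D1} | {D2} | {D3}
D1 (bracket -A^-4 + 1 + A^8; 10 crossings at w = +4): V = q + q^3 - q^4
D2 (bracket A^-8 + 1 - A^4; 10 crossings at w = -4): V = -q^-4 + q^-3 + q^-1
D3 (bracket A^-6; 12 crossings at w = -2): V = 1
key observation: comparing 3 Jones polynomials yields 3 groups


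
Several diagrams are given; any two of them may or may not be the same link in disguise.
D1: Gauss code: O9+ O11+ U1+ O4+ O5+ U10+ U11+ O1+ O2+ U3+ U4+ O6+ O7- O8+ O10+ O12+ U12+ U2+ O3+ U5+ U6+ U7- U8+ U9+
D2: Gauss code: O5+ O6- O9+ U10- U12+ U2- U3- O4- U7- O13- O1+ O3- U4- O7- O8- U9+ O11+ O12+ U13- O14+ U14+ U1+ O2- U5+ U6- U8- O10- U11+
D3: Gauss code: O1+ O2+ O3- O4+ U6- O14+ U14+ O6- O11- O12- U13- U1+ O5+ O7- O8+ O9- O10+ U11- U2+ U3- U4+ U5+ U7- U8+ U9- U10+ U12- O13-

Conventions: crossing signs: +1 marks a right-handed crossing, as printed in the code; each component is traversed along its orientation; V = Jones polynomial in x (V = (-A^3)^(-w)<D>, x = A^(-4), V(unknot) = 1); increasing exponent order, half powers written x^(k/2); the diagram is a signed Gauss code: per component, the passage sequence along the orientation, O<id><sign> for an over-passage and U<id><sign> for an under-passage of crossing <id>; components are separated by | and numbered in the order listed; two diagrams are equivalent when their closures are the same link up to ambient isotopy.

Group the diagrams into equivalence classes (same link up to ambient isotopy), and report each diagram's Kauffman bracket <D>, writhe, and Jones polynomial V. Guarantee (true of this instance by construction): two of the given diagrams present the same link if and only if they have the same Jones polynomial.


classes: {D1} | {D2} | {D3}
V(D1) = x^3 + x^5 - x^8  [12 crossings, <D> = -A^-2 + A^10 + A^18, w = +10]
D2 (bracket A^-10 - A^-6 + 2A^-2 - 3A^2 + 3A^6 - 2A^10 + 2A^14 - A^18; 14 crossings at w = -2): V = -x^-6 + 2x^-5 - 2x^-4 + 3x^-3 - 3x^-2 + 2x^-1 - 1 + x
D3 (bracket 1; 14 crossings at w = 0): V = 1
note: V(x) takes 3 values over 3 diagrams, fixing the grouping


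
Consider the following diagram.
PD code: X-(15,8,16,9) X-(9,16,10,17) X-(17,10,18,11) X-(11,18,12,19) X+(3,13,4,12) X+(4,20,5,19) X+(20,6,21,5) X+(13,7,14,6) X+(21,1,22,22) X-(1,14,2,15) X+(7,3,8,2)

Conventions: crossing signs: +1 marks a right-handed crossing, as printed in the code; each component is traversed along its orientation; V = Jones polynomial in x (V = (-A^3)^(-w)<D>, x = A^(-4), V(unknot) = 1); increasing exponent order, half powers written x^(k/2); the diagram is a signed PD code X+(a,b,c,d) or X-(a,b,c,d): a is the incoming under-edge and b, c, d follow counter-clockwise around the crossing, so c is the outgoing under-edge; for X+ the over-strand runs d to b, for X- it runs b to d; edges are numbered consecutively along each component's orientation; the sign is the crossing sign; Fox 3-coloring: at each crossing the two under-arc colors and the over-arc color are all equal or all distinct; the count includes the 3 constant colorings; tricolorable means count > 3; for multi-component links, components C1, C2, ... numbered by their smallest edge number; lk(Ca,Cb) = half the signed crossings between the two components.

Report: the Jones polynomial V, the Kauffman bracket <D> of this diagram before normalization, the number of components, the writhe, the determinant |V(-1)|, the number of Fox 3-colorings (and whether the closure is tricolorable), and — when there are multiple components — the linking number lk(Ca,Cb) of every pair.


Jones polynomial: V(x) = -x^-4 + x^-3 - x^-2 + 2x^-1 - 1 + 2x - x^2 + x^3 - x^4
<D> = A^-13 - A^-9 + A^-5 - 2A^-1 + A^3 - 2A^7 + A^11 - A^15 + A^19; writhe +1
components 1, writhe +1 (11 crossings)
3-colorings: 3 of 3^11, det 11 — not tricolorable
note: palindromic: swapping x for 1/x fixes V


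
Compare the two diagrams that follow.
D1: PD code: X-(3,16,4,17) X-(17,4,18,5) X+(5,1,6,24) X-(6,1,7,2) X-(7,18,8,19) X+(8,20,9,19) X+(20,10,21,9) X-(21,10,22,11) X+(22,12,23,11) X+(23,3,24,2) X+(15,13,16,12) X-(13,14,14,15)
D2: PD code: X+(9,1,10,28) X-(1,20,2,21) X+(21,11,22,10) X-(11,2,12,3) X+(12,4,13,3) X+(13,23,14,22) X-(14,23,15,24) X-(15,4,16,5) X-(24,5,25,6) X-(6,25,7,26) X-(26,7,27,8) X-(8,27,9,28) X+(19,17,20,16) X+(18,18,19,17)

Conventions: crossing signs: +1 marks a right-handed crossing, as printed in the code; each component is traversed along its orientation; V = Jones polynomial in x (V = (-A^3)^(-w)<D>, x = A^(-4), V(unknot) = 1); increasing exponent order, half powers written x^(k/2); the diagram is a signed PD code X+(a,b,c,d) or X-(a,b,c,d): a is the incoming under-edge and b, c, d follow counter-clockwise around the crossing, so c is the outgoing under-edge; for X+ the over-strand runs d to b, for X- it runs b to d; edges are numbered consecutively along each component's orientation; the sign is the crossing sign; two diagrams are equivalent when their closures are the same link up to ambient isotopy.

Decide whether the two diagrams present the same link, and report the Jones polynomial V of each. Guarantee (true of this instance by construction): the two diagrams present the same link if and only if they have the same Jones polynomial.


equivalent: no
D1 (bracket 1; 12 crossings at w = 0): V = 1
V(D2) = -x^-6 + x^-5 - x^-4 + 2x^-3 - x^-2 + x^-1  [14 crossings, <D> = A^-2 - A^2 + 2A^6 - A^10 + A^14 - A^18, w = -2]
observation: 2 values of V(x) split the 2 diagrams


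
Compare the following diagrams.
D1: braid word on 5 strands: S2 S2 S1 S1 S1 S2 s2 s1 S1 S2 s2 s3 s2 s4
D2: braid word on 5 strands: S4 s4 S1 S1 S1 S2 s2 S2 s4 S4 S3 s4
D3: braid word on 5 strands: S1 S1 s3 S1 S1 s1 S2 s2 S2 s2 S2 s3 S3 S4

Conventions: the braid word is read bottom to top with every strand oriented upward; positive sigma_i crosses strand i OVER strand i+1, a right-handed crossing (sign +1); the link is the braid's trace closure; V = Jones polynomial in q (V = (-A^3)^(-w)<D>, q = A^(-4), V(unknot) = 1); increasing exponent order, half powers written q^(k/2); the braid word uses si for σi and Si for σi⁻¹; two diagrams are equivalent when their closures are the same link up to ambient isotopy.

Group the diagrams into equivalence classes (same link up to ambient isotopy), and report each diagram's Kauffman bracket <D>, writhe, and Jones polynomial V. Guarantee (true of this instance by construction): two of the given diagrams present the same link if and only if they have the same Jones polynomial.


classes: {D1, D2, D3}
V(D1) = -q^-4 + q^-3 + q^-1  [14 crossings, <D> = A^-2 + A^6 - A^10, w = -2]
D2 (bracket A^-8 + 1 - A^4; 12 crossings at w = -4): V = -q^-4 + q^-3 + q^-1
V(D3) = -q^-4 + q^-3 + q^-1  (w -4, c 14, <D> = A^-8 + 1 - A^4)
insight: one V(q) for all 3 diagrams — one class (guaranteed)


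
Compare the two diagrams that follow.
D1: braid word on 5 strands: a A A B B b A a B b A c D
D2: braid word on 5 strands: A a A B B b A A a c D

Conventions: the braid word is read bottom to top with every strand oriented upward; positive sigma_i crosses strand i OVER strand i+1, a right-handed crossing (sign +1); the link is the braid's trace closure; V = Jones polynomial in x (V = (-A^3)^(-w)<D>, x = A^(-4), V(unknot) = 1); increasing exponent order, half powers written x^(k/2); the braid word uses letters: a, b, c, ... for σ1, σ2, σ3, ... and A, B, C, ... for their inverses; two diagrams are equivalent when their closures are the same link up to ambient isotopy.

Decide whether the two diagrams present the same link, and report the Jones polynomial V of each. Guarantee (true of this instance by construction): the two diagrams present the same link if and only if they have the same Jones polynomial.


same link: yes
V(D1) = -x^(-5/2) - x^(-1/2)  [13 crossings, <D> = A^-7 + A, w = -3]
D2 (bracket A^-7 + A; 11 crossings at w = -3): V = -x^(-5/2) - x^(-1/2)
note: all 2 diagrams share one V(x), hence one class


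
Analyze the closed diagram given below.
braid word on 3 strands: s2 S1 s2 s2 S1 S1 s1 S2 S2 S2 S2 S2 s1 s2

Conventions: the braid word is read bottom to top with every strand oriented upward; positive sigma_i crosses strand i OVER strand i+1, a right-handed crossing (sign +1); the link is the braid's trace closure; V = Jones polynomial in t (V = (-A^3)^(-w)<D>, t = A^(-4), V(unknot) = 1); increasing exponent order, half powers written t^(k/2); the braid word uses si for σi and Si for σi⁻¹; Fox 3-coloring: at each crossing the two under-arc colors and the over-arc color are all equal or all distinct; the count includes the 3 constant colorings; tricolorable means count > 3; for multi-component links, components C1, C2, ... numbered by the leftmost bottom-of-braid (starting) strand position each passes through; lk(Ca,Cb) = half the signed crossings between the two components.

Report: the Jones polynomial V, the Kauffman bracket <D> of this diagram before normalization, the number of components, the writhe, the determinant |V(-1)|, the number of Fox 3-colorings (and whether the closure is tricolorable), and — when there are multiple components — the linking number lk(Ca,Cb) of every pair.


V(t) = t^-7 - 2t^-6 + 3t^-5 - 5t^-4 + 6t^-3 - 6t^-2 + 6t^-1 - 4 + 3t - 2t^2 + t^3
bracket: A^-18 - 2A^-14 + 3A^-10 - 4A^-6 + 6A^-2 - 6A^2 + 6A^6 - 5A^10 + 3A^14 - 2A^18 + A^22, w = -2
1 component, writhe -2, over 14 crossings
det 39, colorings 9 of 3^14 — tricolorable
observation: the span of V is 10, forcing >= 10 crossings in any diagram


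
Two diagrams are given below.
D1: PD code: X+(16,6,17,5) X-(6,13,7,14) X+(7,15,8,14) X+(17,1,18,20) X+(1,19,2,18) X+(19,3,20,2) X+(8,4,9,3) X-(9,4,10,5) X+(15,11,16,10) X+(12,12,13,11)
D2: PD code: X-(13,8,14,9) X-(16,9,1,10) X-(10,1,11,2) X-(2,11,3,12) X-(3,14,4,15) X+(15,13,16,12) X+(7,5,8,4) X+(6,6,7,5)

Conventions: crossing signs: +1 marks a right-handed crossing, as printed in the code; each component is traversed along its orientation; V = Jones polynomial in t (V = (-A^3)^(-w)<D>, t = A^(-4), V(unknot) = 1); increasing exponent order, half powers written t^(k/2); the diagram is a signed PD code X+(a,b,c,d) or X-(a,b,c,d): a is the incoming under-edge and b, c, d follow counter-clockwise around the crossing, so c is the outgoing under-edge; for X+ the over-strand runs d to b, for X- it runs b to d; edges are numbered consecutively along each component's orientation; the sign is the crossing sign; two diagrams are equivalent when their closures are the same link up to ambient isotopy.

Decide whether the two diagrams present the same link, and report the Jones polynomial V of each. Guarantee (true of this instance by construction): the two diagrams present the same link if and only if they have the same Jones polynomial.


same link: no
V(D1) = t + t^3 - t^4  [10 crossings, <D> = -A^2 + A^6 + A^14, w = +6]
D2 (bracket A^-2 - A^2 + 2A^6 - A^10 + A^14 - A^18; 8 crossings at w = -2): V = -t^-6 + t^-5 - t^-4 + 2t^-3 - t^-2 + t^-1
note: 2 values of V(t) split the 2 diagrams


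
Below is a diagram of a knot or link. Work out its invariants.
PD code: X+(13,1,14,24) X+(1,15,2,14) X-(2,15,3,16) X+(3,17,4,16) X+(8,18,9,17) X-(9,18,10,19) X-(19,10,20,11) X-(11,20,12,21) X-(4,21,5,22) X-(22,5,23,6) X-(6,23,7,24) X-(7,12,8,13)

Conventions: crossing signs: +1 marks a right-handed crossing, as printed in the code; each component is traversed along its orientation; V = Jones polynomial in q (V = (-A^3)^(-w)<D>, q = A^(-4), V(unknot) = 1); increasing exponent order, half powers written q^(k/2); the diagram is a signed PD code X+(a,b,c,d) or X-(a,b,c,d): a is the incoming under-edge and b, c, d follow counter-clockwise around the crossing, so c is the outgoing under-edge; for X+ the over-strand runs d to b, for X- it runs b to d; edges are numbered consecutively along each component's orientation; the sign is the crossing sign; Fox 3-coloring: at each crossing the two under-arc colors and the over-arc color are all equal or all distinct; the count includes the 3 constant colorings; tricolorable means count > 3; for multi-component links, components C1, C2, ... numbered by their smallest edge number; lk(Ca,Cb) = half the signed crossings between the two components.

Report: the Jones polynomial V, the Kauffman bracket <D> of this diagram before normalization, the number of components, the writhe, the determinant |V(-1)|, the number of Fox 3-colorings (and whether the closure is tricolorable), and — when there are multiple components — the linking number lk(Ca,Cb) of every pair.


V(q) = q^-7 - 2q^-6 + 2q^-5 - 3q^-4 + 3q^-3 - 2q^-2 + 2q^-1
bracket: 2A^-8 - 2A^-4 + 3 - 3A^4 + 2A^8 - 2A^12 + A^16, w = -4
1 component, writhe -4, over 12 crossings
det 15, colorings 9 of 3^12 — tricolorable
observation: w = -4 shifts under R1 moves; the (-A^3)^(4) factor cancels that in V


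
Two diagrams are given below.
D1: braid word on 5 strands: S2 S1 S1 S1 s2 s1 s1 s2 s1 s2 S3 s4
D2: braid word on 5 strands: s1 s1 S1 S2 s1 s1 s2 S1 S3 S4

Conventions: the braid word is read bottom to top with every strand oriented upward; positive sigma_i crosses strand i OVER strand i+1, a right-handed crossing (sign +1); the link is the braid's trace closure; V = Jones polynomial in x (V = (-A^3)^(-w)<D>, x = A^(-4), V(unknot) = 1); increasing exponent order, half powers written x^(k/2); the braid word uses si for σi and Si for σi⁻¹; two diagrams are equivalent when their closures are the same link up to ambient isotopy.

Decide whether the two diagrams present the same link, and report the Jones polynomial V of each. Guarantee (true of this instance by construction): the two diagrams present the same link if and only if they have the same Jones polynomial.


same link: no
V(D1) = 2 + x^2 + x^4  [12 crossings, <D> = A^-10 + A^-2 + 2A^6, w = +2]
V(D2) = 1 + x + x^2 + x^3  (w 0, c 10, <D> = A^-12 + A^-8 + A^-4 + 1)
note: 2 classes among 2 diagrams; unequal V(x) rules out equality


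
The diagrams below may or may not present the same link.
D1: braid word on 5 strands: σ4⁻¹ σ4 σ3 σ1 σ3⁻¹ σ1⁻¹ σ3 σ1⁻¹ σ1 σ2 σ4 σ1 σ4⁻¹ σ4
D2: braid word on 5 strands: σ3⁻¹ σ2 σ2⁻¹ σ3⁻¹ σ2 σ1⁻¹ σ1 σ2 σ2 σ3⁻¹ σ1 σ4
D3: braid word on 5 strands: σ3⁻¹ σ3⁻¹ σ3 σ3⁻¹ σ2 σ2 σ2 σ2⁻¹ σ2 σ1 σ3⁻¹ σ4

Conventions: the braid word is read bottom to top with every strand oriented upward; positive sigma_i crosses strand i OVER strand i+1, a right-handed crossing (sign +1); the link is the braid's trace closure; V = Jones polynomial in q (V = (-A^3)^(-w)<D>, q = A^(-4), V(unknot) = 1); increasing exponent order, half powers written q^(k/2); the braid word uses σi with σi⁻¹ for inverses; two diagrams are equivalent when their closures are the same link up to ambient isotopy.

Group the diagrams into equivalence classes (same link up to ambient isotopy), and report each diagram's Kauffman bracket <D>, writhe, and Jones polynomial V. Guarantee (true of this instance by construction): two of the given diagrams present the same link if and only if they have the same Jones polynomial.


equivalence classes: {D1} | {D2, D3}
D1 (bracket A^12; 14 crossings at w = +4): V = 1
V(D2) = -q^-3 + q^-2 - q^-1 + 3 - q + q^2 - q^3  (w +2, c 12, <D> = -A^-6 + A^-2 - A^2 + 3A^6 - A^10 + A^14 - A^18)
V(D3) = -q^-3 + q^-2 - q^-1 + 3 - q + q^2 - q^3  [12 crossings, <D> = -A^-6 + A^-2 - A^2 + 3A^6 - A^10 + A^14 - A^18, w = +2]
key observation: 2 values of V(q) split the 3 diagrams


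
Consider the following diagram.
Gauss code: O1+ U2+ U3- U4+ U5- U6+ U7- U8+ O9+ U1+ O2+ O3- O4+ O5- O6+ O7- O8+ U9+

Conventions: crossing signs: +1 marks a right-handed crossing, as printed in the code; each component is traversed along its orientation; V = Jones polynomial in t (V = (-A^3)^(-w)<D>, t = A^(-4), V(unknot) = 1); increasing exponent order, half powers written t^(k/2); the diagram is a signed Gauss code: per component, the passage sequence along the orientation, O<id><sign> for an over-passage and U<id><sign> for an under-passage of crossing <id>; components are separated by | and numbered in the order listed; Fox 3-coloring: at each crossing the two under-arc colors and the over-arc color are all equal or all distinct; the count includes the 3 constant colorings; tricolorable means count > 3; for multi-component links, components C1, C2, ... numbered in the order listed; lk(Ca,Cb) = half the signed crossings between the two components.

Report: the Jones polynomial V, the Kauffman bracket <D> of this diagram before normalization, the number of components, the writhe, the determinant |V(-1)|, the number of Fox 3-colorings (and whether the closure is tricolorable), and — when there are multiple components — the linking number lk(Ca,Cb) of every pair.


V(t) = t + t^3 - t^4
bracket: A^-7 - A^-3 - A^5, w = +3
1 component, writhe +3, over 9 crossings
det 3, colorings 9 of 3^9 — tricolorable
observation: |V(-1)| = 3: so tricolorable, since 3 divides 3


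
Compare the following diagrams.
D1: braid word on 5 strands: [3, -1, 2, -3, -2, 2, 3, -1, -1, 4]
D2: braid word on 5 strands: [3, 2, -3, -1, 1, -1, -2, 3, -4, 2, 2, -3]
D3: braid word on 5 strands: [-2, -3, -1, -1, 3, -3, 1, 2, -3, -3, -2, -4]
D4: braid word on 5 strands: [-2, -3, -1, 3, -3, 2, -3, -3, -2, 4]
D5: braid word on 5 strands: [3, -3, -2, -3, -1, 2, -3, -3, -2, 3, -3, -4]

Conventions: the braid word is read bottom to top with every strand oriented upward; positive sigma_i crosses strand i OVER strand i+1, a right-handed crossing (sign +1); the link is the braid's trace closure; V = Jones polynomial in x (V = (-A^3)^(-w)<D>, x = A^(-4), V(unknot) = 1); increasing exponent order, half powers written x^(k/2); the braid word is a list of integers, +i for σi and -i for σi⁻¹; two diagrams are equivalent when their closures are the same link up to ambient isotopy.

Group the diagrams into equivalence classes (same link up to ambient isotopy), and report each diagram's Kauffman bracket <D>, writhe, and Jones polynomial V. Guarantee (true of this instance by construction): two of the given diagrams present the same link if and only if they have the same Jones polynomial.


equivalence classes: {D1} | {D2} | {D3, D4, D5}
D1 (bracket A^4 + A^12 - A^16; 10 crossings at w = 0): V = -x^-4 + x^-3 + x^-1
D2 (bracket -A^-16 + A^-12 + A^-4; 12 crossings at w = 0): V = x + x^3 - x^4
V(D3) = -x^-6 + x^-5 - x^-4 + 2x^-3 - x^-2 + x^-1  (w -6, c 12, <D> = A^-14 - A^-10 + 2A^-6 - A^-2 + A^2 - A^6)
D4 (bracket A^-8 - A^-4 + 2 - A^4 + A^8 - A^12; 10 crossings at w = -4): V = -x^-6 + x^-5 - x^-4 + 2x^-3 - x^-2 + x^-1
V(D5) = -x^-6 + x^-5 - x^-4 + 2x^-3 - x^-2 + x^-1  [12 crossings, <D> = A^-14 - A^-10 + 2A^-6 - A^-2 + A^2 - A^6, w = -6]
observation: 3 classes among 5 diagrams; unequal V(x) rules out equality


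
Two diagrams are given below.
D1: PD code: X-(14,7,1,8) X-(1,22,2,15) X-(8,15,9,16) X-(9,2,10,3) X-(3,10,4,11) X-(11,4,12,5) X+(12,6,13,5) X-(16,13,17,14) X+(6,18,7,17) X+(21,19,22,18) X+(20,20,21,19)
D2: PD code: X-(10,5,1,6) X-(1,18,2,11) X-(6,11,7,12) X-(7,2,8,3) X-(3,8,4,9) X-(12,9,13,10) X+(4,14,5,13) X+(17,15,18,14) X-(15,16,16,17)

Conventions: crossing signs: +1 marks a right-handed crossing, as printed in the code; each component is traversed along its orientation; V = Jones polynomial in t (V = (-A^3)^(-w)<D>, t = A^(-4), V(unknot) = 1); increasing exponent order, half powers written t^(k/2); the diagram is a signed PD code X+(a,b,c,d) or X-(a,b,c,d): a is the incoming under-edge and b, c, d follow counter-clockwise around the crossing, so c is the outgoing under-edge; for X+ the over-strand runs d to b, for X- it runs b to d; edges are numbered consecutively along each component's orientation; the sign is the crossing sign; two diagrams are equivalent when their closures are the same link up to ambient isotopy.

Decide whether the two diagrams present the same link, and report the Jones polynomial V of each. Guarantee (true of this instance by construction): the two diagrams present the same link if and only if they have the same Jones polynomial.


same link: yes
V(D1) = t^(-13/2) - t^(-11/2) + t^(-9/2) - 2t^(-7/2) - t^(-3/2)  [11 crossings, <D> = A^-3 + 2A^5 - A^9 + A^13 - A^17, w = -3]
D2 (bracket A^-9 + 2A^-1 - A^3 + A^7 - A^11; 9 crossings at w = -5): V = t^(-13/2) - t^(-11/2) + t^(-9/2) - 2t^(-7/2) - t^(-3/2)
note: Reidemeister moves carry D1 (11 crossings) to D2 (9)


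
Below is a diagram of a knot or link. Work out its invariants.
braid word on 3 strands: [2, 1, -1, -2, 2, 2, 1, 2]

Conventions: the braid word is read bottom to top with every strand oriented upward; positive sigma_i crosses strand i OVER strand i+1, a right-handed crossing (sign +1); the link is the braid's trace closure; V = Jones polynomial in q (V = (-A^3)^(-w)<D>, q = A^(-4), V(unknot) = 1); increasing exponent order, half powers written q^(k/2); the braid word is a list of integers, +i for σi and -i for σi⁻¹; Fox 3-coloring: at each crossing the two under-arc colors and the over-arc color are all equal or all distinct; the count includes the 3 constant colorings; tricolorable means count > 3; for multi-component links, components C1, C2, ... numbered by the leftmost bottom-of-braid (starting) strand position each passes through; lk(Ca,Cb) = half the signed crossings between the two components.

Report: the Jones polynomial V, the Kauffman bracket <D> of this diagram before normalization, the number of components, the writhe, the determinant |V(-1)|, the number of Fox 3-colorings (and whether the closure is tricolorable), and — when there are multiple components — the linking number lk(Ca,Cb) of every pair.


V = q + q^3 - q^4
<D> = -A^-4 + 1 + A^8 (w = +4)
1 component over 8 crossings, w = +4
9 Fox colorings among 3^8, |V(-1)| = 3: tricolorable
why: det 3 = |V(-1)|; divisible by 3, so tricolorable


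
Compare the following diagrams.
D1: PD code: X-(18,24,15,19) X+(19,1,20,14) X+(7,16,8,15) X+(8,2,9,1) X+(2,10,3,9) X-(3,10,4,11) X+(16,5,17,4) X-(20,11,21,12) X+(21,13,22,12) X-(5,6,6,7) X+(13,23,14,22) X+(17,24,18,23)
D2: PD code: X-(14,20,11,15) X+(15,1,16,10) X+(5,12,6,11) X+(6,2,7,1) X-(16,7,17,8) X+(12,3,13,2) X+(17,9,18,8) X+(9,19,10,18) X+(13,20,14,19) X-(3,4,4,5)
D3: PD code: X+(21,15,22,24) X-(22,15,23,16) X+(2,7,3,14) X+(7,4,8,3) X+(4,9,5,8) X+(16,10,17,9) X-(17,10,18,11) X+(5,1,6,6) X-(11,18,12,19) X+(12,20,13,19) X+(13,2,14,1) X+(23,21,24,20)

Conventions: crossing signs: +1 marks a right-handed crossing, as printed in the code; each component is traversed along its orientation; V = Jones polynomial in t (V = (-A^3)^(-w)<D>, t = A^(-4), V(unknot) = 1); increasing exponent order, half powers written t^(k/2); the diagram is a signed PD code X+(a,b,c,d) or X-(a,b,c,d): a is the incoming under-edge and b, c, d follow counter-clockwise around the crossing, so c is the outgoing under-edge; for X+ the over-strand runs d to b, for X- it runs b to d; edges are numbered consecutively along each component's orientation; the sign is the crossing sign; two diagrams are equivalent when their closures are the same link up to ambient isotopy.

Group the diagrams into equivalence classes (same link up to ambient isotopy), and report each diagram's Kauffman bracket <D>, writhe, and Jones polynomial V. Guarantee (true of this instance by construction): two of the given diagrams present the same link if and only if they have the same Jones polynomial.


classes: {D1, D2} | {D3}
V(D1) = t + 2t^3 + t^5  [12 crossings, <D> = A^-8 + 2 + A^8, w = +4]
V(D2) = t + 2t^3 + t^5  [10 crossings, <D> = A^-8 + 2 + A^8, w = +4]
D3 (bracket A^-6 + A^6 + A^10 + A^14; 12 crossings at w = +6): V = t + t^2 + t^3 + t^6
note: 2 values of V(t) split the 3 diagrams


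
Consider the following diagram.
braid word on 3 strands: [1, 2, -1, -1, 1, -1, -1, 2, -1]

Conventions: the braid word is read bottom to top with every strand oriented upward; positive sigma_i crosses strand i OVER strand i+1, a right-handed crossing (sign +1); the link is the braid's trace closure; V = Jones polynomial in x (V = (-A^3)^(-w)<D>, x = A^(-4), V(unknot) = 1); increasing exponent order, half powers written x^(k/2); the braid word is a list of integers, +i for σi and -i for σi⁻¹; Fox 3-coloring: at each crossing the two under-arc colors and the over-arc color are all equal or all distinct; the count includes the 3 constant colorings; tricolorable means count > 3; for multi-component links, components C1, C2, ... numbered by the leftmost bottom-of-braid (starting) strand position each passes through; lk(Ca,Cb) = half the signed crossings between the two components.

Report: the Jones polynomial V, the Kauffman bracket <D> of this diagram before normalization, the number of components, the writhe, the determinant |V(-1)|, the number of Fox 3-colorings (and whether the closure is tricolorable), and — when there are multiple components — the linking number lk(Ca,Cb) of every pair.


V(x) = x^(-7/2) - x^(-5/2) + x^(-3/2) - 2x^(-1/2) - x^(3/2)
bracket: A^-9 + 2A^-1 - A^3 + A^7 - A^11, w = -1
2 components, writhe -1, over 9 crossings
lk(C1,C2) = +1
det 6, colorings 9 of 3^9 — tricolorable
observation: det 6 = |V(-1)|; divisible by 3, so tricolorable


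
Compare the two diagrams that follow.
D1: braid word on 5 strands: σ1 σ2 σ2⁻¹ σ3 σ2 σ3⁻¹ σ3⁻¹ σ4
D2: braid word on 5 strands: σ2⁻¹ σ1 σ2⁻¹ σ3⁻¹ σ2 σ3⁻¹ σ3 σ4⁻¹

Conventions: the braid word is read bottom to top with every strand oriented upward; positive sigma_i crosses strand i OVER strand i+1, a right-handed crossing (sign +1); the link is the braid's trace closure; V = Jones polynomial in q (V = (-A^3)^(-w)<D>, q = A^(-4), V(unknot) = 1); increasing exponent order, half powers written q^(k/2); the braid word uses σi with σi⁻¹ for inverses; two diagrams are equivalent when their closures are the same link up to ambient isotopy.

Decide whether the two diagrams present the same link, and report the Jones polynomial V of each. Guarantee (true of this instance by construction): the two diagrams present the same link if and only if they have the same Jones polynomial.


same link: yes
V(D1) = 1  [8 crossings, <D> = A^6, w = +2]
V(D2) = 1  (w -2, c 8, <D> = A^-6)
note: from 8 to 8 crossings by R-moves: one link, two diagrams
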